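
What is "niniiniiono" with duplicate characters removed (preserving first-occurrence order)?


Input: 'niniiniiono'
Operation: keep first occurrence of each character
Scan: s[0]='n' new -> keep; s[1]='i' new -> keep; s[2]='n' seen -> skip; s[3]='i' seen -> skip; s[4]='i' seen -> skip; s[5]='n' seen -> skip; s[6]='i' seen -> skip; s[7]='i' seen -> skip; s[8]='o' new -> keep; s[9]='n' seen -> skip; s[10]='o' seen -> skip
Result: nio


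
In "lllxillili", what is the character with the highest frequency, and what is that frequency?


Input: 'lllxillili'
Operation: tally each character
Counts: 'i':3, 'l':6, 'x':1
Maximum: 'l' appears 6 times


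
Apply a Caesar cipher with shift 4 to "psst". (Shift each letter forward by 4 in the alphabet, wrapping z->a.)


Input: 'psst', shift = 4
Operation: for each letter, (position + 4) mod 26
Mapping: 'p'(15+4=19)->'t', 's'(18+4=22)->'w', 's'(18+4=22)->'w', 't'(19+4=23)->'x'
Result: twwx


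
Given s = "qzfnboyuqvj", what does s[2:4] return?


Input string: 'qzfnboyuqvj'
Operation: slice [2:4]
Extract characters: s[2]='f', s[3]='n'
Result: fn


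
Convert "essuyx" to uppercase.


Input string: 'essuyx'
Operation: convert each letter to uppercase
Mapping: 'e'->'E', 's'->'S', 's'->'S', 'u'->'U', 'y'->'Y', 'x'->'X'
Result: ESSUYX


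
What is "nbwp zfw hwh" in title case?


Input string: 'nbwp zfw hwh'
Operation: capitalize first letter of each word
Word transformations: 'nbwp'->'Nbwp', 'zfw'->'Zfw', 'hwh'->'Hwh'
Result: Nbwp Zfw Hwh


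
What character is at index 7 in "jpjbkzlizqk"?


Input string: 'jpjbkzlizqk'
Operation: get character at index 7
Index mapping: s[0]='j', s[1]='p', s[2]='j', s[3]='b', s[4]='k', s[5]='z', s[6]='l', s[7]='i'
Result: 'i'


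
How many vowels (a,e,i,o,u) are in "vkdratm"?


Input string: 'vkdratm'
Operation: count vowels (a, e, i, o, u)
Scan: s[0]='v', s[1]='k', s[2]='d', s[3]='r', s[4]='a' (vowel), s[5]='t', s[6]='m'
Vowels found: 1
Result: 1


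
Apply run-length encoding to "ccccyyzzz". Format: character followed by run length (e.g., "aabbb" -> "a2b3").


Input: 'ccccyyzzz'
Operation: identify consecutive runs
Runs: 'cccc' -> c4, 'yy' -> y2, 'zzz' -> z3
Encoded: c4y2z3


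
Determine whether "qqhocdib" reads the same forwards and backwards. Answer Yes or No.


Input string: 'qqhocdib'
Reversed: 'bidcohqq'
Compare pairs: s[0]='q' vs s[7]='b' (mismatch), s[1]='q' vs s[6]='i' (mismatch), s[2]='h' vs s[5]='d' (mismatch), s[3]='o' vs s[4]='c' (mismatch)
Palindrome: No


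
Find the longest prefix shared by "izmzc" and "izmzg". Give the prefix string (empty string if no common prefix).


String 1: 'izmzc'
String 2: 'izmzg'
Compare position by position:
pos 0: 'i' vs 'i' match
pos 1: 'z' vs 'z' match
pos 2: 'm' vs 'm' match
pos 3: 'z' vs 'z' match
pos 4: 'c' vs 'g' differ -> stop
Longest common prefix: "izmz" (length 4)


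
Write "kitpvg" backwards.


Input string: 'kitpvg'
Operation: reverse character order
Original order: 'k' -> 'i' -> 't' -> 'p' -> 'v' -> 'g'
Reversed order: 'g' -> 'v' -> 'p' -> 't' -> 'i' -> 'k'
Result: gvptik


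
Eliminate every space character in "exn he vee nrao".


Input string: 'exn he vee nrao'
Operation: remove all spaces
Words: 'exn', 'he', 'vee', 'nrao'
Join without spaces: exnheveenrao


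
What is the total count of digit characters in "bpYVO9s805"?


Input string: 'bpYVO9s805'
Operation: count digit characters (0-9)
Scan: 'b', 'p', 'Y', 'V', 'O', '9'(digit), 's', '8'(digit), '0'(digit), '5'(digit)
Digits found: 4
Result: 4


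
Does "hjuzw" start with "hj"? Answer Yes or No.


Input string: 'hjuzw'
Prefix to check: 'hj'
First 2 characters of input: 'hj'
Match: True
Result: Yes


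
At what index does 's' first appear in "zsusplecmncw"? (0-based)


Input string: 'zsusplecmncw'
Target: 's'
Scanning left to right: s[0]='z', s[1]='s'
First match at index: 1


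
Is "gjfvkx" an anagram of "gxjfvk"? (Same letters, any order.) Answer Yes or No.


String 1: 'gxjfvk' -> sorted: 'fgjkvx'
String 2: 'gjfvkx' -> sorted: 'fgjkvx'
Compare sorted forms: 'fgjkvx' == 'fgjkvx'
Anagram: Yes


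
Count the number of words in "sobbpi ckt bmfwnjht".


Input string: 'sobbpi ckt bmfwnjht'
Operation: split by spaces
Words found: 'sobbpi', 'ckt', 'bmfwnjht'
Word count: 3


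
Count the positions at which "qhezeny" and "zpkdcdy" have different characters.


String 1: 'qhezeny'
String 2: 'zpkdcdy'
Compare each position: pos 0: 'q'!='z', pos 1: 'h'!='p', pos 2: 'e'!='k', pos 3: 'z'!='d', pos 4: 'e'!='c', pos 5: 'n'!='d', pos 6: 'y'=='y'
Differing positions: 6
Hamming distance: 6


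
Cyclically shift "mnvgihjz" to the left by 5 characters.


Input: 'mnvgihjz', shift = 5
Operation: split at index 5 and swap parts
Front part s[0:5] = 'mnvgi'
Back part s[5:] = 'hjz'
Rotated = back + front = 'hjz' + 'mnvgi'
Result: hjzmnvgi


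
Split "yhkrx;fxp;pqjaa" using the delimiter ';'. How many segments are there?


Input string: 'yhkrx;fxp;pqjaa'
Delimiter: ';'
Split result: 'yhkrx', 'fxp', 'pqjaa'
Number of parts: 3


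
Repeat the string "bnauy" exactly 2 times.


Input string: 'bnauy'
Operation: repeat 2 times
Concatenation: 'bnauy' + 'bnauy'
Result: bnauybnauy


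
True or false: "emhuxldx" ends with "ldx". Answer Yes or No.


Input string: 'emhuxldx'
Suffix to check: 'ldx'
Last 3 characters of input: 'ldx'
Match: True
Result: Yes


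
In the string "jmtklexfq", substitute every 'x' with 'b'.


Input string: 'jmtklexfq'
Operation: replace 'x' with 'b'
Positions of 'x': 6
After replacement: jmtklebfq


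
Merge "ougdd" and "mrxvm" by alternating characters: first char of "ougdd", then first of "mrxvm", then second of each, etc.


String 1: 'ougdd'
String 2: 'mrxvm'
Operation: alternate characters
Pairs: 'o'+'m', 'u'+'r', 'g'+'x', 'd'+'v', 'd'+'m'
Result: omurgxdvdm


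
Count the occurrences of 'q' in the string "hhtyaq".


Input string: 'hhtyaq'
Target character: 'q'
Scan each position: s[5]='q'
Matches found at indices: 5
Total: 1


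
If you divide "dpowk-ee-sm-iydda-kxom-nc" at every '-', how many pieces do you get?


Input string: 'dpowk-ee-sm-iydda-kxom-nc'
Delimiter: '-'
Split result: 'dpowk', 'ee', 'sm', 'iydda', 'kxom', 'nc'
Number of parts: 6


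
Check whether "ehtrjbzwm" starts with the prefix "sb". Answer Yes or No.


Input string: 'ehtrjbzwm'
Prefix to check: 'sb'
First 2 characters of input: 'eh'
Match: False
Result: No


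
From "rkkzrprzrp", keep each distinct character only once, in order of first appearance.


Input: 'rkkzrprzrp'
Operation: keep first occurrence of each character
Scan: s[0]='r' new -> keep; s[1]='k' new -> keep; s[2]='k' seen -> skip; s[3]='z' new -> keep; s[4]='r' seen -> skip; s[5]='p' new -> keep; s[6]='r' seen -> skip; s[7]='z' seen -> skip; s[8]='r' seen -> skip; s[9]='p' seen -> skip
Result: rkzp


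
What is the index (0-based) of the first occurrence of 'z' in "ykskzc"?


Input string: 'ykskzc'
Target: 'z'
Scanning left to right: s[0]='y', s[1]='k', s[2]='s', s[3]='k', s[4]='z'
First match at index: 4


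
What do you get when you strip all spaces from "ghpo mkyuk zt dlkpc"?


Input string: 'ghpo mkyuk zt dlkpc'
Operation: remove all spaces
Words: 'ghpo', 'mkyuk', 'zt', 'dlkpc'
Join without spaces: ghpomkyukztdlkpc


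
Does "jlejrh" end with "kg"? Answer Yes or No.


Input string: 'jlejrh'
Suffix to check: 'kg'
Last 2 characters of input: 'rh'
Match: False
Result: No


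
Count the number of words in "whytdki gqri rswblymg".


Input string: 'whytdki gqri rswblymg'
Operation: split by spaces
Words found: 'whytdki', 'gqri', 'rswblymg'
Word count: 3


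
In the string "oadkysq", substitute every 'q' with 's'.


Input string: 'oadkysq'
Operation: replace 'q' with 's'
Positions of 'q': 6
After replacement: oadkyss


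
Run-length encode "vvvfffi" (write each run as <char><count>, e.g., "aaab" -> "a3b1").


Input: 'vvvfffi'
Operation: identify consecutive runs
Runs: 'vvv' -> v3, 'fff' -> f3, 'i' -> i1
Encoded: v3f3i1


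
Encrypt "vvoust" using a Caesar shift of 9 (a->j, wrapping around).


Input: 'vvoust', shift = 9
Operation: for each letter, (position + 9) mod 26
Mapping: 'v'(21+9=30, 30 mod 26=4)->'e', 'v'(21+9=30, 30 mod 26=4)->'e', 'o'(14+9=23)->'x', 'u'(20+9=29, 29 mod 26=3)->'d', 's'(18+9=27, 27 mod 26=1)->'b', 't'(19+9=28, 28 mod 26=2)->'c'
Result: eexdbc


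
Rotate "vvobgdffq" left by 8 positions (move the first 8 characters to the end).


Input: 'vvobgdffq', shift = 8
Operation: split at index 8 and swap parts
Front part s[0:8] = 'vvobgdff'
Back part s[8:] = 'q'
Rotated = back + front = 'q' + 'vvobgdff'
Result: qvvobgdff


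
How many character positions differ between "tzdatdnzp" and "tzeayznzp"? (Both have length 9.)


String 1: 'tzdatdnzp'
String 2: 'tzeayznzp'
Compare each position: pos 0: 't'=='t', pos 1: 'z'=='z', pos 2: 'd'!='e', pos 3: 'a'=='a', pos 4: 't'!='y', pos 5: 'd'!='z', pos 6: 'n'=='n', pos 7: 'z'=='z', pos 8: 'p'=='p'
Differing positions: 3
Hamming distance: 3


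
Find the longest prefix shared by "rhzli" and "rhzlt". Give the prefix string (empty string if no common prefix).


String 1: 'rhzli'
String 2: 'rhzlt'
Compare position by position:
pos 0: 'r' vs 'r' match
pos 1: 'h' vs 'h' match
pos 2: 'z' vs 'z' match
pos 3: 'l' vs 'l' match
pos 4: 'i' vs 't' differ -> stop
Longest common prefix: "rhzl" (length 4)


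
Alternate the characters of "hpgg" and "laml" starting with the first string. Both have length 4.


String 1: 'hpgg'
String 2: 'laml'
Operation: alternate characters
Pairs: 'h'+'l', 'p'+'a', 'g'+'m', 'g'+'l'
Result: hlpagmgl


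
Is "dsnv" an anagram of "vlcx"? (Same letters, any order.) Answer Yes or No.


String 1: 'vlcx' -> sorted: 'clvx'
String 2: 'dsnv' -> sorted: 'dnsv'
Compare sorted forms: 'clvx' != 'dnsv'
Anagram: No


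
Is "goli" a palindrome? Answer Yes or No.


Input string: 'goli'
Reversed: 'ilog'
Compare pairs: s[0]='g' vs s[3]='i' (mismatch), s[1]='o' vs s[2]='l' (mismatch)
Palindrome: No


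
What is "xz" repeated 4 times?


Input string: 'xz'
Operation: repeat 4 times
Concatenation: 'xz' + 'xz' + 'xz' + 'xz'
Result: xzxzxzxz


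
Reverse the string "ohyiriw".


Input string: 'ohyiriw'
Operation: reverse character order
Original order: 'o' -> 'h' -> 'y' -> 'i' -> 'r' -> 'i' -> 'w'
Reversed order: 'w' -> 'i' -> 'r' -> 'i' -> 'y' -> 'h' -> 'o'
Result: wiriyho


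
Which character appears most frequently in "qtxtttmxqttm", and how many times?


Input: 'qtxtttmxqttm'
Operation: tally each character
Counts: 'm':2, 'q':2, 't':6, 'x':2
Maximum: 't' appears 6 times


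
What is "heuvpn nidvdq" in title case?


Input string: 'heuvpn nidvdq'
Operation: capitalize first letter of each word
Word transformations: 'heuvpn'->'Heuvpn', 'nidvdq'->'Nidvdq'
Result: Heuvpn Nidvdq


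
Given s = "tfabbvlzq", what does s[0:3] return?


Input string: 'tfabbvlzq'
Operation: slice [0:3]
Extract characters: s[0]='t', s[1]='f', s[2]='a'
Result: tfa


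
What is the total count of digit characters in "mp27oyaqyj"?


Input string: 'mp27oyaqyj'
Operation: count digit characters (0-9)
Scan: 'm', 'p', '2'(digit), '7'(digit), 'o', 'y', 'a', 'q', 'y', 'j'
Digits found: 2
Result: 2


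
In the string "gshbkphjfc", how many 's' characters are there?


Input string: 'gshbkphjfc'
Target character: 's'
Scan each position: s[1]='s'
Matches found at indices: 1
Total: 1


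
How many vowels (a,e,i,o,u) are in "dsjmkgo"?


Input string: 'dsjmkgo'
Operation: count vowels (a, e, i, o, u)
Scan: s[0]='d', s[1]='s', s[2]='j', s[3]='m', s[4]='k', s[5]='g', s[6]='o' (vowel)
Vowels found: 1
Result: 1


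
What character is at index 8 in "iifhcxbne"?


Input string: 'iifhcxbne'
Operation: get character at index 8
Index mapping: s[0]='i', s[1]='i', s[2]='f', s[3]='h', s[4]='c', s[5]='x', s[6]='b', s[7]='n', s[8]='e'
Result: 'e'


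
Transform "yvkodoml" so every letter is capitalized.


Input string: 'yvkodoml'
Operation: convert each letter to uppercase
Mapping: 'y'->'Y', 'v'->'V', 'k'->'K', 'o'->'O', 'd'->'D', 'o'->'O', 'm'->'M', 'l'->'L'
Result: YVKODOML


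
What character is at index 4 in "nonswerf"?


Input string: 'nonswerf'
Operation: get character at index 4
Index mapping: s[0]='n', s[1]='o', s[2]='n', s[3]='s', s[4]='w'
Result: 'w'


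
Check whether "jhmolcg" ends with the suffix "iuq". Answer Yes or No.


Input string: 'jhmolcg'
Suffix to check: 'iuq'
Last 3 characters of input: 'lcg'
Match: False
Result: No


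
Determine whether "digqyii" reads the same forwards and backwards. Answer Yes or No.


Input string: 'digqyii'
Reversed: 'iiyqgid'
Compare pairs: s[0]='d' vs s[6]='i' (mismatch), s[1]='i' vs s[5]='i' (match), s[2]='g' vs s[4]='y' (mismatch)
Palindrome: No


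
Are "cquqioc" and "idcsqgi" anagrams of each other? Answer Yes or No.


String 1: 'cquqioc' -> sorted: 'ccioqqu'
String 2: 'idcsqgi' -> sorted: 'cdgiiqs'
Compare sorted forms: 'ccioqqu' != 'cdgiiqs'
Anagram: No


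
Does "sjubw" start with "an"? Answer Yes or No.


Input string: 'sjubw'
Prefix to check: 'an'
First 2 characters of input: 'sj'
Match: False
Result: No


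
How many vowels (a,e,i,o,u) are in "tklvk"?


Input string: 'tklvk'
Operation: count vowels (a, e, i, o, u)
Scan: s[0]='t', s[1]='k', s[2]='l', s[3]='v', s[4]='k'
Vowels found: 0
Result: 0


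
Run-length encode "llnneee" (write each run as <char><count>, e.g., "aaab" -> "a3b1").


Input: 'llnneee'
Operation: identify consecutive runs
Runs: 'll' -> l2, 'nn' -> n2, 'eee' -> e3
Encoded: l2n2e3


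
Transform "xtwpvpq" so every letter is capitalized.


Input string: 'xtwpvpq'
Operation: convert each letter to uppercase
Mapping: 'x'->'X', 't'->'T', 'w'->'W', 'p'->'P', 'v'->'V', 'p'->'P', 'q'->'Q'
Result: XTWPVPQ


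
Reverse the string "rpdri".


Input string: 'rpdri'
Operation: reverse character order
Original order: 'r' -> 'p' -> 'd' -> 'r' -> 'i'
Reversed order: 'i' -> 'r' -> 'd' -> 'p' -> 'r'
Result: irdpr


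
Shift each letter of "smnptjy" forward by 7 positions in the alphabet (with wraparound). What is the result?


Input: 'smnptjy', shift = 7
Operation: for each letter, (position + 7) mod 26
Mapping: 's'(18+7=25)->'z', 'm'(12+7=19)->'t', 'n'(13+7=20)->'u', 'p'(15+7=22)->'w', 't'(19+7=26, 26 mod 26=0)->'a', 'j'(9+7=16)->'q', 'y'(24+7=31, 31 mod 26=5)->'f'
Result: ztuwaqf


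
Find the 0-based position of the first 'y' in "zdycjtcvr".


Input string: 'zdycjtcvr'
Target: 'y'
Scanning left to right: s[0]='z', s[1]='d', s[2]='y'
First match at index: 2


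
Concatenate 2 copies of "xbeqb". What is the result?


Input string: 'xbeqb'
Operation: repeat 2 times
Concatenation: 'xbeqb' + 'xbeqb'
Result: xbeqbxbeqb


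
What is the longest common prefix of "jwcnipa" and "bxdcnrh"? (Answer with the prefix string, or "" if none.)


String 1: 'jwcnipa'
String 2: 'bxdcnrh'
Compare position by position:
pos 0: 'j' vs 'b' differ -> stop
Longest common prefix: "" (length 0)


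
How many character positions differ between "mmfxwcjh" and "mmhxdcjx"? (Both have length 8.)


String 1: 'mmfxwcjh'
String 2: 'mmhxdcjx'
Compare each position: pos 0: 'm'=='m', pos 1: 'm'=='m', pos 2: 'f'!='h', pos 3: 'x'=='x', pos 4: 'w'!='d', pos 5: 'c'=='c', pos 6: 'j'=='j', pos 7: 'h'!='x'
Differing positions: 3
Hamming distance: 3


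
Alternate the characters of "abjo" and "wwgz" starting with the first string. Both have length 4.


String 1: 'abjo'
String 2: 'wwgz'
Operation: alternate characters
Pairs: 'a'+'w', 'b'+'w', 'j'+'g', 'o'+'z'
Result: awbwjgoz


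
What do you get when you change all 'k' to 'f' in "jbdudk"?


Input string: 'jbdudk'
Operation: replace 'k' with 'f'
Positions of 'k': 5
After replacement: jbdudf


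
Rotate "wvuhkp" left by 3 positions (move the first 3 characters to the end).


Input: 'wvuhkp', shift = 3
Operation: split at index 3 and swap parts
Front part s[0:3] = 'wvu'
Back part s[3:] = 'hkp'
Rotated = back + front = 'hkp' + 'wvu'
Result: hkpwvu


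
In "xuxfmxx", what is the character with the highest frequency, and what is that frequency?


Input: 'xuxfmxx'
Operation: tally each character
Counts: 'f':1, 'm':1, 'u':1, 'x':4
Maximum: 'x' appears 4 times


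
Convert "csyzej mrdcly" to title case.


Input string: 'csyzej mrdcly'
Operation: capitalize first letter of each word
Word transformations: 'csyzej'->'Csyzej', 'mrdcly'->'Mrdcly'
Result: Csyzej Mrdcly


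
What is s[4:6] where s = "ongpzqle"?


Input string: 'ongpzqle'
Operation: slice [4:6]
Extract characters: s[4]='z', s[5]='q'
Result: zq


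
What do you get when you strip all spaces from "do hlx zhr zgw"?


Input string: 'do hlx zhr zgw'
Operation: remove all spaces
Words: 'do', 'hlx', 'zhr', 'zgw'
Join without spaces: dohlxzhrzgw


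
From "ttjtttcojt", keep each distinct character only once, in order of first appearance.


Input: 'ttjtttcojt'
Operation: keep first occurrence of each character
Scan: s[0]='t' new -> keep; s[1]='t' seen -> skip; s[2]='j' new -> keep; s[3]='t' seen -> skip; s[4]='t' seen -> skip; s[5]='t' seen -> skip; s[6]='c' new -> keep; s[7]='o' new -> keep; s[8]='j' seen -> skip; s[9]='t' seen -> skip
Result: tjco


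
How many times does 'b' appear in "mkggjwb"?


Input string: 'mkggjwb'
Target character: 'b'
Scan each position: s[6]='b'
Matches found at indices: 6
Total: 1


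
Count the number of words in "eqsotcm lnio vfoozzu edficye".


Input string: 'eqsotcm lnio vfoozzu edficye'
Operation: split by spaces
Words found: 'eqsotcm', 'lnio', 'vfoozzu', 'edficye'
Word count: 4


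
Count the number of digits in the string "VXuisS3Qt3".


Input string: 'VXuisS3Qt3'
Operation: count digit characters (0-9)
Scan: 'V', 'X', 'u', 'i', 's', 'S', '3'(digit), 'Q', 't', '3'(digit)
Digits found: 2
Result: 2


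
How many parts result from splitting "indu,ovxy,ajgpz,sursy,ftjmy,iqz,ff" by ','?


Input string: 'indu,ovxy,ajgpz,sursy,ftjmy,iqz,ff'
Delimiter: ','
Split result: 'indu', 'ovxy', 'ajgpz', 'sursy', 'ftjmy', 'iqz', 'ff'
Number of parts: 7


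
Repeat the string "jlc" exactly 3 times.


Input string: 'jlc'
Operation: repeat 3 times
Concatenation: 'jlc' + 'jlc' + 'jlc'
Result: jlcjlcjlc


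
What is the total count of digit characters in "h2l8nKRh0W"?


Input string: 'h2l8nKRh0W'
Operation: count digit characters (0-9)
Scan: 'h', '2'(digit), 'l', '8'(digit), 'n', 'K', 'R', 'h', '0'(digit), 'W'
Digits found: 3
Result: 3


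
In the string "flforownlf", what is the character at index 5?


Input string: 'flforownlf'
Operation: get character at index 5
Index mapping: s[0]='f', s[1]='l', s[2]='f', s[3]='o', s[4]='r', s[5]='o'
Result: 'o'


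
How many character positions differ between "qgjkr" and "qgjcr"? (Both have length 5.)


String 1: 'qgjkr'
String 2: 'qgjcr'
Compare each position: pos 0: 'q'=='q', pos 1: 'g'=='g', pos 2: 'j'=='j', pos 3: 'k'!='c', pos 4: 'r'=='r'
Differing positions: 1
Hamming distance: 1


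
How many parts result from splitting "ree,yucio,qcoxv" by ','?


Input string: 'ree,yucio,qcoxv'
Delimiter: ','
Split result: 'ree', 'yucio', 'qcoxv'
Number of parts: 3


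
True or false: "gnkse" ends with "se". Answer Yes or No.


Input string: 'gnkse'
Suffix to check: 'se'
Last 2 characters of input: 'se'
Match: True
Result: Yes


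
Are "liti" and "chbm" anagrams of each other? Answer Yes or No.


String 1: 'liti' -> sorted: 'iilt'
String 2: 'chbm' -> sorted: 'bchm'
Compare sorted forms: 'iilt' != 'bchm'
Anagram: No


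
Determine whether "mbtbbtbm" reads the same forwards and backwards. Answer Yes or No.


Input string: 'mbtbbtbm'
Reversed: 'mbtbbtbm'
Compare pairs: s[0]='m' vs s[7]='m' (match), s[1]='b' vs s[6]='b' (match), s[2]='t' vs s[5]='t' (match), s[3]='b' vs s[4]='b' (match)
Palindrome: Yes


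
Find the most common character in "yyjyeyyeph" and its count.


Input: 'yyjyeyyeph'
Operation: tally each character
Counts: 'e':2, 'h':1, 'j':1, 'p':1, 'y':5
Maximum: 'y' appears 5 times


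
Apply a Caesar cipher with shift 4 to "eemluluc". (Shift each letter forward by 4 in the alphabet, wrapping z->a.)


Input: 'eemluluc', shift = 4
Operation: for each letter, (position + 4) mod 26
Mapping: 'e'(4+4=8)->'i', 'e'(4+4=8)->'i', 'm'(12+4=16)->'q', 'l'(11+4=15)->'p', 'u'(20+4=24)->'y', 'l'(11+4=15)->'p', 'u'(20+4=24)->'y', 'c'(2+4=6)->'g'
Result: iiqpypyg


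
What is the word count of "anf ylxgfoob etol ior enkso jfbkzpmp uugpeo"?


Input string: 'anf ylxgfoob etol ior enkso jfbkzpmp uugpeo'
Operation: split by spaces
Words found: 'anf', 'ylxgfoob', 'etol', 'ior', 'enkso', 'jfbkzpmp', 'uugpeo'
Word count: 7


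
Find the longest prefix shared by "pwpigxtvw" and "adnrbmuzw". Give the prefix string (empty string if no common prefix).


String 1: 'pwpigxtvw'
String 2: 'adnrbmuzw'
Compare position by position:
pos 0: 'p' vs 'a' differ -> stop
Longest common prefix: "" (length 0)


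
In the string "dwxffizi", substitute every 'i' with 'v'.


Input string: 'dwxffizi'
Operation: replace 'i' with 'v'
Positions of 'i': 5, 7
After replacement: dwxffvzv


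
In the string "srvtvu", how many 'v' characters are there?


Input string: 'srvtvu'
Target character: 'v'
Scan each position: s[2]='v', s[4]='v'
Matches found at indices: 2, 4
Total: 2


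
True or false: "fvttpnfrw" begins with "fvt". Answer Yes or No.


Input string: 'fvttpnfrw'
Prefix to check: 'fvt'
First 3 characters of input: 'fvt'
Match: True
Result: Yes


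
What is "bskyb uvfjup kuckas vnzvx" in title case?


Input string: 'bskyb uvfjup kuckas vnzvx'
Operation: capitalize first letter of each word
Word transformations: 'bskyb'->'Bskyb', 'uvfjup'->'Uvfjup', 'kuckas'->'Kuckas', 'vnzvx'->'Vnzvx'
Result: Bskyb Uvfjup Kuckas Vnzvx


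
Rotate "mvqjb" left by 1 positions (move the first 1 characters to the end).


Input: 'mvqjb', shift = 1
Operation: split at index 1 and swap parts
Front part s[0:1] = 'm'
Back part s[1:] = 'vqjb'
Rotated = back + front = 'vqjb' + 'm'
Result: vqjbm


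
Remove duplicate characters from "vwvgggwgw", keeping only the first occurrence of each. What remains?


Input: 'vwvgggwgw'
Operation: keep first occurrence of each character
Scan: s[0]='v' new -> keep; s[1]='w' new -> keep; s[2]='v' seen -> skip; s[3]='g' new -> keep; s[4]='g' seen -> skip; s[5]='g' seen -> skip; s[6]='w' seen -> skip; s[7]='g' seen -> skip; s[8]='w' seen -> skip
Result: vwg


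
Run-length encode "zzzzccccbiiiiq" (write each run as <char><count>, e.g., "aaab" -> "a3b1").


Input: 'zzzzccccbiiiiq'
Operation: identify consecutive runs
Runs: 'zzzz' -> z4, 'cccc' -> c4, 'b' -> b1, 'iiii' -> i4, 'q' -> q1
Encoded: z4c4b1i4q1


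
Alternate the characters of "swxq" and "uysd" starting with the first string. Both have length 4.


String 1: 'swxq'
String 2: 'uysd'
Operation: alternate characters
Pairs: 's'+'u', 'w'+'y', 'x'+'s', 'q'+'d'
Result: suwyxsqd


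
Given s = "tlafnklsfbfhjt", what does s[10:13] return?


Input string: 'tlafnklsfbfhjt'
Operation: slice [10:13]
Extract characters: s[10]='f', s[11]='h', s[12]='j'
Result: fhj


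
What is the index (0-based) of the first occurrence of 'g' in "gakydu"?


Input string: 'gakydu'
Target: 'g'
Scanning left to right: s[0]='g'
First match at index: 0


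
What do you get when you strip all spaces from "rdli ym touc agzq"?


Input string: 'rdli ym touc agzq'
Operation: remove all spaces
Words: 'rdli', 'ym', 'touc', 'agzq'
Join without spaces: rdliymtoucagzq


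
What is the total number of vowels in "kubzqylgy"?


Input string: 'kubzqylgy'
Operation: count vowels (a, e, i, o, u)
Scan: s[0]='k', s[1]='u' (vowel), s[2]='b', s[3]='z', s[4]='q', s[5]='y', s[6]='l', s[7]='g', s[8]='y'
Vowels found: 1
Result: 1


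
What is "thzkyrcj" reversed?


Input string: 'thzkyrcj'
Operation: reverse character order
Original order: 't' -> 'h' -> 'z' -> 'k' -> 'y' -> 'r' -> 'c' -> 'j'
Reversed order: 'j' -> 'c' -> 'r' -> 'y' -> 'k' -> 'z' -> 'h' -> 't'
Result: jcrykzht


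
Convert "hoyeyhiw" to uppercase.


Input string: 'hoyeyhiw'
Operation: convert each letter to uppercase
Mapping: 'h'->'H', 'o'->'O', 'y'->'Y', 'e'->'E', 'y'->'Y', 'h'->'H', 'i'->'I', 'w'->'W'
Result: HOYEYHIW


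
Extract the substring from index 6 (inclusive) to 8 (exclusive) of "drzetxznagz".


Input string: 'drzetxznagz'
Operation: slice [6:8]
Extract characters: s[6]='z', s[7]='n'
Result: zn


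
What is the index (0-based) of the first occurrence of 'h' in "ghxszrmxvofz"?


Input string: 'ghxszrmxvofz'
Target: 'h'
Scanning left to right: s[0]='g', s[1]='h'
First match at index: 1


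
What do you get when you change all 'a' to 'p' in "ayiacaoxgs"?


Input string: 'ayiacaoxgs'
Operation: replace 'a' with 'p'
Positions of 'a': 0, 3, 5
After replacement: pyipcpoxgs


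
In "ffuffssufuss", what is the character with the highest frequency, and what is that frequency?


Input: 'ffuffssufuss'
Operation: tally each character
Counts: 'f':5, 's':4, 'u':3
Maximum: 'f' appears 5 times


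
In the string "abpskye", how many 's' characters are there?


Input string: 'abpskye'
Target character: 's'
Scan each position: s[3]='s'
Matches found at indices: 3
Total: 1


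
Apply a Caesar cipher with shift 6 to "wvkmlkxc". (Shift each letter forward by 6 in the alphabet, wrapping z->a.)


Input: 'wvkmlkxc', shift = 6
Operation: for each letter, (position + 6) mod 26
Mapping: 'w'(22+6=28, 28 mod 26=2)->'c', 'v'(21+6=27, 27 mod 26=1)->'b', 'k'(10+6=16)->'q', 'm'(12+6=18)->'s', 'l'(11+6=17)->'r', 'k'(10+6=16)->'q', 'x'(23+6=29, 29 mod 26=3)->'d', 'c'(2+6=8)->'i'
Result: cbqsrqdi


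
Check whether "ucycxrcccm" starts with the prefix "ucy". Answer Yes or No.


Input string: 'ucycxrcccm'
Prefix to check: 'ucy'
First 3 characters of input: 'ucy'
Match: True
Result: Yes


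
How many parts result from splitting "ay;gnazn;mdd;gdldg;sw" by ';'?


Input string: 'ay;gnazn;mdd;gdldg;sw'
Delimiter: ';'
Split result: 'ay', 'gnazn', 'mdd', 'gdldg', 'sw'
Number of parts: 5


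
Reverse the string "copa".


Input string: 'copa'
Operation: reverse character order
Original order: 'c' -> 'o' -> 'p' -> 'a'
Reversed order: 'a' -> 'p' -> 'o' -> 'c'
Result: apoc


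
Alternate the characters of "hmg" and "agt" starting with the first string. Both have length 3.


String 1: 'hmg'
String 2: 'agt'
Operation: alternate characters
Pairs: 'h'+'a', 'm'+'g', 'g'+'t'
Result: hamggt


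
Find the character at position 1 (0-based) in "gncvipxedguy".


Input string: 'gncvipxedguy'
Operation: get character at index 1
Index mapping: s[0]='g', s[1]='n'
Result: 'n'


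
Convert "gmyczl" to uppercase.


Input string: 'gmyczl'
Operation: convert each letter to uppercase
Mapping: 'g'->'G', 'm'->'M', 'y'->'Y', 'c'->'C', 'z'->'Z', 'l'->'L'
Result: GMYCZL


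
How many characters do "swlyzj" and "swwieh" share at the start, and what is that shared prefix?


String 1: 'swlyzj'
String 2: 'swwieh'
Compare position by position:
pos 0: 's' vs 's' match
pos 1: 'w' vs 'w' match
pos 2: 'l' vs 'w' differ -> stop
Longest common prefix: "sw" (length 2)


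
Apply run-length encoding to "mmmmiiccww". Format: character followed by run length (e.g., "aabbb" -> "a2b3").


Input: 'mmmmiiccww'
Operation: identify consecutive runs
Runs: 'mmmm' -> m4, 'ii' -> i2, 'cc' -> c2, 'ww' -> w2
Encoded: m4i2c2w2


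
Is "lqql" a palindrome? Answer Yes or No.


Input string: 'lqql'
Reversed: 'lqql'
Compare pairs: s[0]='l' vs s[3]='l' (match), s[1]='q' vs s[2]='q' (match)
Palindrome: Yes


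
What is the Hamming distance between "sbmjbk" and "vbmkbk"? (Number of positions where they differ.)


String 1: 'sbmjbk'
String 2: 'vbmkbk'
Compare each position: pos 0: 's'!='v', pos 1: 'b'=='b', pos 2: 'm'=='m', pos 3: 'j'!='k', pos 4: 'b'=='b', pos 5: 'k'=='k'
Differing positions: 2
Hamming distance: 2


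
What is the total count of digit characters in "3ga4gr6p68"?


Input string: '3ga4gr6p68'
Operation: count digit characters (0-9)
Scan: '3'(digit), 'g', 'a', '4'(digit), 'g', 'r', '6'(digit), 'p', '6'(digit), '8'(digit)
Digits found: 5
Result: 5


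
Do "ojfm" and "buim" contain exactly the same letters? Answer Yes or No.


String 1: 'ojfm' -> sorted: 'fjmo'
String 2: 'buim' -> sorted: 'bimu'
Compare sorted forms: 'fjmo' != 'bimu'
Anagram: No


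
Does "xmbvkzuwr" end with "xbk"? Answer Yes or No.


Input string: 'xmbvkzuwr'
Suffix to check: 'xbk'
Last 3 characters of input: 'uwr'
Match: False
Result: No


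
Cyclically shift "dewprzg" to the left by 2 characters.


Input: 'dewprzg', shift = 2
Operation: split at index 2 and swap parts
Front part s[0:2] = 'de'
Back part s[2:] = 'wprzg'
Rotated = back + front = 'wprzg' + 'de'
Result: wprzgde


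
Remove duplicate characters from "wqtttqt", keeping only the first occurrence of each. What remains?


Input: 'wqtttqt'
Operation: keep first occurrence of each character
Scan: s[0]='w' new -> keep; s[1]='q' new -> keep; s[2]='t' new -> keep; s[3]='t' seen -> skip; s[4]='t' seen -> skip; s[5]='q' seen -> skip; s[6]='t' seen -> skip
Result: wqt


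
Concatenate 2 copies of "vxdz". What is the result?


Input string: 'vxdz'
Operation: repeat 2 times
Concatenation: 'vxdz' + 'vxdz'
Result: vxdzvxdz


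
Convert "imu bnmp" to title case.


Input string: 'imu bnmp'
Operation: capitalize first letter of each word
Word transformations: 'imu'->'Imu', 'bnmp'->'Bnmp'
Result: Imu Bnmp


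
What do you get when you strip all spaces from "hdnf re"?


Input string: 'hdnf re'
Operation: remove all spaces
Words: 'hdnf', 're'
Join without spaces: hdnfre


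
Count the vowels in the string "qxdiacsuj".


Input string: 'qxdiacsuj'
Operation: count vowels (a, e, i, o, u)
Scan: s[0]='q', s[1]='x', s[2]='d', s[3]='i' (vowel), s[4]='a' (vowel), s[5]='c', s[6]='s', s[7]='u' (vowel), s[8]='j'
Vowels found: 3
Result: 3


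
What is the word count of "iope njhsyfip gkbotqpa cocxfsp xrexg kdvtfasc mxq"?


Input string: 'iope njhsyfip gkbotqpa cocxfsp xrexg kdvtfasc mxq'
Operation: split by spaces
Words found: 'iope', 'njhsyfip', 'gkbotqpa', 'cocxfsp', 'xrexg', 'kdvtfasc', 'mxq'
Word count: 7


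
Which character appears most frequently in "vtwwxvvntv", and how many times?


Input: 'vtwwxvvntv'
Operation: tally each character
Counts: 'n':1, 't':2, 'v':4, 'w':2, 'x':1
Maximum: 'v' appears 4 times


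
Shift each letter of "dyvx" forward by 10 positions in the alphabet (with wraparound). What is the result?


Input: 'dyvx', shift = 10
Operation: for each letter, (position + 10) mod 26
Mapping: 'd'(3+10=13)->'n', 'y'(24+10=34, 34 mod 26=8)->'i', 'v'(21+10=31, 31 mod 26=5)->'f', 'x'(23+10=33, 33 mod 26=7)->'h'
Result: nifh


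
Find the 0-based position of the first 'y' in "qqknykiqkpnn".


Input string: 'qqknykiqkpnn'
Target: 'y'
Scanning left to right: s[0]='q', s[1]='q', s[2]='k', s[3]='n', s[4]='y'
First match at index: 4


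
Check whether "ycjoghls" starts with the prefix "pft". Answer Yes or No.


Input string: 'ycjoghls'
Prefix to check: 'pft'
First 3 characters of input: 'ycj'
Match: False
Result: No


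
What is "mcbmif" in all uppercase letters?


Input string: 'mcbmif'
Operation: convert each letter to uppercase
Mapping: 'm'->'M', 'c'->'C', 'b'->'B', 'm'->'M', 'i'->'I', 'f'->'F'
Result: MCBMIF


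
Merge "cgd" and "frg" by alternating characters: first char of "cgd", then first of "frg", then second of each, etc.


String 1: 'cgd'
String 2: 'frg'
Operation: alternate characters
Pairs: 'c'+'f', 'g'+'r', 'd'+'g'
Result: cfgrdg


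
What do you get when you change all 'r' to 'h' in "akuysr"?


Input string: 'akuysr'
Operation: replace 'r' with 'h'
Positions of 'r': 5
After replacement: akuysh


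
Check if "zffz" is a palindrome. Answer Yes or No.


Input string: 'zffz'
Reversed: 'zffz'
Compare pairs: s[0]='z' vs s[3]='z' (match), s[1]='f' vs s[2]='f' (match)
Palindrome: Yes


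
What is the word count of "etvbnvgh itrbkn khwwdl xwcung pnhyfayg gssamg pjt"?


Input string: 'etvbnvgh itrbkn khwwdl xwcung pnhyfayg gssamg pjt'
Operation: split by spaces
Words found: 'etvbnvgh', 'itrbkn', 'khwwdl', 'xwcung', 'pnhyfayg', 'gssamg', 'pjt'
Word count: 7


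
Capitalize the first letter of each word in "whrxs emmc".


Input string: 'whrxs emmc'
Operation: capitalize first letter of each word
Word transformations: 'whrxs'->'Whrxs', 'emmc'->'Emmc'
Result: Whrxs Emmc


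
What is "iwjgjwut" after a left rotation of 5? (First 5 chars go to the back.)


Input: 'iwjgjwut', shift = 5
Operation: split at index 5 and swap parts
Front part s[0:5] = 'iwjgj'
Back part s[5:] = 'wut'
Rotated = back + front = 'wut' + 'iwjgj'
Result: wutiwjgj


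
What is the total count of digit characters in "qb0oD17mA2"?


Input string: 'qb0oD17mA2'
Operation: count digit characters (0-9)
Scan: 'q', 'b', '0'(digit), 'o', 'D', '1'(digit), '7'(digit), 'm', 'A', '2'(digit)
Digits found: 4
Result: 4


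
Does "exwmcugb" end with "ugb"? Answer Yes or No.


Input string: 'exwmcugb'
Suffix to check: 'ugb'
Last 3 characters of input: 'ugb'
Match: True
Result: Yes


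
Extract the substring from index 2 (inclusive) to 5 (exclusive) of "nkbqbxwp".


Input string: 'nkbqbxwp'
Operation: slice [2:5]
Extract characters: s[2]='b', s[3]='q', s[4]='b'
Result: bqb


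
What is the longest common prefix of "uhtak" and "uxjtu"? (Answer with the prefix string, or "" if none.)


String 1: 'uhtak'
String 2: 'uxjtu'
Compare position by position:
pos 0: 'u' vs 'u' match
pos 1: 'h' vs 'x' differ -> stop
Longest common prefix: "u" (length 1)


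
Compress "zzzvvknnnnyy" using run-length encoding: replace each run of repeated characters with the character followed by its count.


Input: 'zzzvvknnnnyy'
Operation: identify consecutive runs
Runs: 'zzz' -> z3, 'vv' -> v2, 'k' -> k1, 'nnnn' -> n4, 'yy' -> y2
Encoded: z3v2k1n4y2


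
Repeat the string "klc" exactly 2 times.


Input string: 'klc'
Operation: repeat 2 times
Concatenation: 'klc' + 'klc'
Result: klcklc


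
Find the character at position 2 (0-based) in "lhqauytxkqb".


Input string: 'lhqauytxkqb'
Operation: get character at index 2
Index mapping: s[0]='l', s[1]='h', s[2]='q'
Result: 'q'


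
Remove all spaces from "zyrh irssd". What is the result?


Input string: 'zyrh irssd'
Operation: remove all spaces
Words: 'zyrh', 'irssd'
Join without spaces: zyrhirssd


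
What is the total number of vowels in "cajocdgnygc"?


Input string: 'cajocdgnygc'
Operation: count vowels (a, e, i, o, u)
Scan: s[0]='c', s[1]='a' (vowel), s[2]='j', s[3]='o' (vowel), s[4]='c', s[5]='d', s[6]='g', s[7]='n', s[8]='y', s[9]='g', s[10]='c'
Vowels found: 2
Result: 2


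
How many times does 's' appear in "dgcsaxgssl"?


Input string: 'dgcsaxgssl'
Target character: 's'
Scan each position: s[3]='s', s[7]='s', s[8]='s'
Matches found at indices: 3, 7, 8
Total: 3


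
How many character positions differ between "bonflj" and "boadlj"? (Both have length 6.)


String 1: 'bonflj'
String 2: 'boadlj'
Compare each position: pos 0: 'b'=='b', pos 1: 'o'=='o', pos 2: 'n'!='a', pos 3: 'f'!='d', pos 4: 'l'=='l', pos 5: 'j'=='j'
Differing positions: 2
Hamming distance: 2


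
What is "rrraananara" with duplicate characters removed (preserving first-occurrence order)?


Input: 'rrraananara'
Operation: keep first occurrence of each character
Scan: s[0]='r' new -> keep; s[1]='r' seen -> skip; s[2]='r' seen -> skip; s[3]='a' new -> keep; s[4]='a' seen -> skip; s[5]='n' new -> keep; s[6]='a' seen -> skip; s[7]='n' seen -> skip; s[8]='a' seen -> skip; s[9]='r' seen -> skip; s[10]='a' seen -> skip
Result: ran


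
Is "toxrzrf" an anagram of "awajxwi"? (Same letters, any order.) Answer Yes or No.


String 1: 'awajxwi' -> sorted: 'aaijwwx'
String 2: 'toxrzrf' -> sorted: 'forrtxz'
Compare sorted forms: 'aaijwwx' != 'forrtxz'
Anagram: No


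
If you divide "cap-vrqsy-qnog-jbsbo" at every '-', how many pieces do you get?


Input string: 'cap-vrqsy-qnog-jbsbo'
Delimiter: '-'
Split result: 'cap', 'vrqsy', 'qnog', 'jbsbo'
Number of parts: 4


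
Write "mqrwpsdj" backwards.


Input string: 'mqrwpsdj'
Operation: reverse character order
Original order: 'm' -> 'q' -> 'r' -> 'w' -> 'p' -> 's' -> 'd' -> 'j'
Reversed order: 'j' -> 'd' -> 's' -> 'p' -> 'w' -> 'r' -> 'q' -> 'm'
Result: jdspwrqm


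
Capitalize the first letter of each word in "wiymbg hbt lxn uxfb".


Input string: 'wiymbg hbt lxn uxfb'
Operation: capitalize first letter of each word
Word transformations: 'wiymbg'->'Wiymbg', 'hbt'->'Hbt', 'lxn'->'Lxn', 'uxfb'->'Uxfb'
Result: Wiymbg Hbt Lxn Uxfb


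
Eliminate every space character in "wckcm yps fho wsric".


Input string: 'wckcm yps fho wsric'
Operation: remove all spaces
Words: 'wckcm', 'yps', 'fho', 'wsric'
Join without spaces: wckcmypsfhowsric


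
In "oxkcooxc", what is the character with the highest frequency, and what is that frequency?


Input: 'oxkcooxc'
Operation: tally each character
Counts: 'c':2, 'k':1, 'o':3, 'x':2
Maximum: 'o' appears 3 times


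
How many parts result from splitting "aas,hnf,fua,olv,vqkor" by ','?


Input string: 'aas,hnf,fua,olv,vqkor'
Delimiter: ','
Split result: 'aas', 'hnf', 'fua', 'olv', 'vqkor'
Number of parts: 5


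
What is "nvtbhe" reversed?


Input string: 'nvtbhe'
Operation: reverse character order
Original order: 'n' -> 'v' -> 't' -> 'b' -> 'h' -> 'e'
Reversed order: 'e' -> 'h' -> 'b' -> 't' -> 'v' -> 'n'
Result: ehbtvn


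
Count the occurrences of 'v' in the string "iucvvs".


Input string: 'iucvvs'
Target character: 'v'
Scan each position: s[3]='v', s[4]='v'
Matches found at indices: 3, 4
Total: 2


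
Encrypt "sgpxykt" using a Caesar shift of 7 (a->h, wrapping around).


Input: 'sgpxykt', shift = 7
Operation: for each letter, (position + 7) mod 26
Mapping: 's'(18+7=25)->'z', 'g'(6+7=13)->'n', 'p'(15+7=22)->'w', 'x'(23+7=30, 30 mod 26=4)->'e', 'y'(24+7=31, 31 mod 26=5)->'f', 'k'(10+7=17)->'r', 't'(19+7=26, 26 mod 26=0)->'a'
Result: znwefra


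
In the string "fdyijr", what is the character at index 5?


Input string: 'fdyijr'
Operation: get character at index 5
Index mapping: s[0]='f', s[1]='d', s[2]='y', s[3]='i', s[4]='j', s[5]='r'
Result: 'r'


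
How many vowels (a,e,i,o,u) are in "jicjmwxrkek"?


Input string: 'jicjmwxrkek'
Operation: count vowels (a, e, i, o, u)
Scan: s[0]='j', s[1]='i' (vowel), s[2]='c', s[3]='j', s[4]='m', s[5]='w', s[6]='x', s[7]='r', s[8]='k', s[9]='e' (vowel), s[10]='k'
Vowels found: 2
Result: 2


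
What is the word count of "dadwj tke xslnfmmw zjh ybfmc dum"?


Input string: 'dadwj tke xslnfmmw zjh ybfmc dum'
Operation: split by spaces
Words found: 'dadwj', 'tke', 'xslnfmmw', 'zjh', 'ybfmc', 'dum'
Word count: 6


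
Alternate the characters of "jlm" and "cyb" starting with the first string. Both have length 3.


String 1: 'jlm'
String 2: 'cyb'
Operation: alternate characters
Pairs: 'j'+'c', 'l'+'y', 'm'+'b'
Result: jclymb


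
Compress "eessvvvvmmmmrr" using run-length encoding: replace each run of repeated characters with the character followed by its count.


Input: 'eessvvvvmmmmrr'
Operation: identify consecutive runs
Runs: 'ee' -> e2, 'ss' -> s2, 'vvvv' -> v4, 'mmmm' -> m4, 'rr' -> r2
Encoded: e2s2v4m4r2


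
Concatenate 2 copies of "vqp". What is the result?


Input string: 'vqp'
Operation: repeat 2 times
Concatenation: 'vqp' + 'vqp'
Result: vqpvqp


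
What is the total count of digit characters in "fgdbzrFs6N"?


Input string: 'fgdbzrFs6N'
Operation: count digit characters (0-9)
Scan: 'f', 'g', 'd', 'b', 'z', 'r', 'F', 's', '6'(digit), 'N'
Digits found: 1
Result: 1
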